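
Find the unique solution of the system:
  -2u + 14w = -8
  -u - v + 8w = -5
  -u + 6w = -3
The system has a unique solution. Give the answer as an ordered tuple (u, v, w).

(-3, 0, -1)

Form the augmented matrix and row-reduce:
  [ -2   0  14  |  -8 ]
  [ -1  -1   8  |  -5 ]
  [ -1   0   6  |  -3 ]
Multiply R1 by -1/2.
  [  1   0  -7  |   4 ]
  [ -1  -1   8  |  -5 ]
  [ -1   0   6  |  -3 ]
Add R1 to R2.
  [  1   0  -7  |   4 ]
  [  0  -1   1  |  -1 ]
  [ -1   0   6  |  -3 ]
Add R1 to R3.
  [ 1   0  -7  |   4 ]
  [ 0  -1   1  |  -1 ]
  [ 0   0  -1  |   1 ]
Multiply R2 by -1.
  [ 1  0  -7  |  4 ]
  [ 0  1  -1  |  1 ]
  [ 0  0  -1  |  1 ]
Multiply R3 by -1.
  [ 1  0  -7  |   4 ]
  [ 0  1  -1  |   1 ]
  [ 0  0   1  |  -1 ]
Add R3 to R2.
  [ 1  0  -7  |   4 ]
  [ 0  1   0  |   0 ]
  [ 0  0   1  |  -1 ]
Add 7 times R3 to R1.
  [ 1  0  0  |  -3 ]
  [ 0  1  0  |   0 ]
  [ 0  0  1  |  -1 ]
Reading off the last column: u = -3, v = 0, w = -1.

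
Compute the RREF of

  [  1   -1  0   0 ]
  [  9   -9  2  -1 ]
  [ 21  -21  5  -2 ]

ρ2 → ρ2 − 9·ρ1
  [  1   -1  0   0 ]
  [  0    0  2  -1 ]
  [ 21  -21  5  -2 ]
ρ3 → ρ3 − 21·ρ1
  [ 1  -1  0   0 ]
  [ 0   0  2  -1 ]
  [ 0   0  5  -2 ]
ρ2 → 1/2·ρ2
  [ 1  -1  0     0 ]
  [ 0   0  1  -1/2 ]
  [ 0   0  5    -2 ]
ρ3 → ρ3 − 5·ρ2
  [ 1  -1  0     0 ]
  [ 0   0  1  -1/2 ]
  [ 0   0  0   1/2 ]
ρ3 → 2·ρ3
  [ 1  -1  0     0 ]
  [ 0   0  1  -1/2 ]
  [ 0   0  0     1 ]
ρ2 → ρ2 + 1/2·ρ3
  [ 1  -1  0  0 ]
  [ 0   0  1  0 ]
  [ 0   0  0  1 ]

[[1, -1, 0, 0], [0, 0, 1, 0], [0, 0, 0, 1]]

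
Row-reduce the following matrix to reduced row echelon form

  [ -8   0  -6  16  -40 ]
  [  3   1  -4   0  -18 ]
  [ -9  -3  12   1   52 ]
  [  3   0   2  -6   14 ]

Multiply R1 by -1/8.
  [  1   0  3/4  -2    5 ]
  [  3   1   -4   0  -18 ]
  [ -9  -3   12   1   52 ]
  [  3   0    2  -6   14 ]
Subtract 3 times R1 from R2.
  [  1   0    3/4  -2    5 ]
  [  0   1  -25/4   6  -33 ]
  [ -9  -3     12   1   52 ]
  [  3   0      2  -6   14 ]
Add 9 times R1 to R3.
  [ 1   0    3/4   -2    5 ]
  [ 0   1  -25/4    6  -33 ]
  [ 0  -3   75/4  -17   97 ]
  [ 3   0      2   -6   14 ]
Subtract 3 times R1 from R4.
  [ 1   0    3/4   -2    5 ]
  [ 0   1  -25/4    6  -33 ]
  [ 0  -3   75/4  -17   97 ]
  [ 0   0   -1/4    0   -1 ]
Add 3 times R2 to R3.
  [ 1  0    3/4  -2    5 ]
  [ 0  1  -25/4   6  -33 ]
  [ 0  0      0   1   -2 ]
  [ 0  0   -1/4   0   -1 ]
Swap R3 and R4.
  [ 1  0    3/4  -2    5 ]
  [ 0  1  -25/4   6  -33 ]
  [ 0  0   -1/4   0   -1 ]
  [ 0  0      0   1   -2 ]
Multiply R3 by -4.
  [ 1  0    3/4  -2    5 ]
  [ 0  1  -25/4   6  -33 ]
  [ 0  0      1   0    4 ]
  [ 0  0      0   1   -2 ]
Subtract 6 times R4 from R2.
  [ 1  0    3/4  -2    5 ]
  [ 0  1  -25/4   0  -21 ]
  [ 0  0      1   0    4 ]
  [ 0  0      0   1   -2 ]
Add 2 times R4 to R1.
  [ 1  0    3/4  0    1 ]
  [ 0  1  -25/4  0  -21 ]
  [ 0  0      1  0    4 ]
  [ 0  0      0  1   -2 ]
Add 25/4 times R3 to R2.
  [ 1  0  3/4  0   1 ]
  [ 0  1    0  0   4 ]
  [ 0  0    1  0   4 ]
  [ 0  0    0  1  -2 ]
Subtract 3/4 times R3 from R1.
  [ 1  0  0  0  -2 ]
  [ 0  1  0  0   4 ]
  [ 0  0  1  0   4 ]
  [ 0  0  0  1  -2 ]

[[1, 0, 0, 0, -2], [0, 1, 0, 0, 4], [0, 0, 1, 0, 4], [0, 0, 0, 1, -2]]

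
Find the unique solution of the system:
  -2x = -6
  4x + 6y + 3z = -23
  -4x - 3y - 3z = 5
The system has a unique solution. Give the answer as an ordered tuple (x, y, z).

(3, -6, 1/3)

Form the augmented matrix and row-reduce:
  [ -2   0   0  |   -6 ]
  [  4   6   3  |  -23 ]
  [ -4  -3  -3  |    5 ]
R1 → -1/2·R1
  [  1   0   0  |    3 ]
  [  4   6   3  |  -23 ]
  [ -4  -3  -3  |    5 ]
R2 → R2 − 4·R1
  [  1   0   0  |    3 ]
  [  0   6   3  |  -35 ]
  [ -4  -3  -3  |    5 ]
R3 → R3 + 4·R1
  [ 1   0   0  |    3 ]
  [ 0   6   3  |  -35 ]
  [ 0  -3  -3  |   17 ]
R2 → 1/6·R2
  [ 1   0    0  |      3 ]
  [ 0   1  1/2  |  -35/6 ]
  [ 0  -3   -3  |     17 ]
R3 → R3 + 3·R2
  [ 1  0     0  |      3 ]
  [ 0  1   1/2  |  -35/6 ]
  [ 0  0  -3/2  |   -1/2 ]
R3 → -2/3·R3
  [ 1  0    0  |      3 ]
  [ 0  1  1/2  |  -35/6 ]
  [ 0  0    1  |    1/3 ]
R2 → R2 − 1/2·R3
  [ 1  0  0  |    3 ]
  [ 0  1  0  |   -6 ]
  [ 0  0  1  |  1/3 ]
Reading off the last column: x = 3, y = -6, z = 1/3.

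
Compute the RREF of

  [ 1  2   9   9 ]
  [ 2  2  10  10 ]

R2 := R2 − 2·R1
R2 := -1/2·R2
R1 := R1 − 2·R2

[[1, 0, 1, 1], [0, 1, 4, 4]]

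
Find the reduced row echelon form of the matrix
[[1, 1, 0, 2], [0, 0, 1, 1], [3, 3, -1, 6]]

Subtract 3 times R1 from R3.
  [ 1  1   0  2 ]
  [ 0  0   1  1 ]
  [ 0  0  -1  0 ]
Add R2 to R3.
  [ 1  1  0  2 ]
  [ 0  0  1  1 ]
  [ 0  0  0  1 ]
Subtract R3 from R2.
  [ 1  1  0  2 ]
  [ 0  0  1  0 ]
  [ 0  0  0  1 ]
Subtract 2 times R3 from R1.
  [ 1  1  0  0 ]
  [ 0  0  1  0 ]
  [ 0  0  0  1 ]

[[1, 1, 0, 0], [0, 0, 1, 0], [0, 0, 0, 1]]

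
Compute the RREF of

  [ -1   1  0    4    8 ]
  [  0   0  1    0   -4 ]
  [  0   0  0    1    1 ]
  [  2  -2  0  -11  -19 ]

[[1, -1, 0, 0, -4], [0, 0, 1, 0, -4], [0, 0, 0, 1, 1], [0, 0, 0, 0, 0]]

R1 -> -1·R1
  [ 1  -1  0   -4   -8 ]
  [ 0   0  1    0   -4 ]
  [ 0   0  0    1    1 ]
  [ 2  -2  0  -11  -19 ]
R4 -> R4 − 2·R1
  [ 1  -1  0  -4  -8 ]
  [ 0   0  1   0  -4 ]
  [ 0   0  0   1   1 ]
  [ 0   0  0  -3  -3 ]
R4 -> R4 + 3·R3
  [ 1  -1  0  -4  -8 ]
  [ 0   0  1   0  -4 ]
  [ 0   0  0   1   1 ]
  [ 0   0  0   0   0 ]
R1 -> R1 + 4·R3
  [ 1  -1  0  0  -4 ]
  [ 0   0  1  0  -4 ]
  [ 0   0  0  1   1 ]
  [ 0   0  0  0   0 ]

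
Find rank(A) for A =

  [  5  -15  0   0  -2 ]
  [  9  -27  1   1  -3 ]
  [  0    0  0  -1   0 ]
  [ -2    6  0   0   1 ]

rank = 4

R1 -> 1/5·R1
  [  1   -3  0   0  -2/5 ]
  [  9  -27  1   1    -3 ]
  [  0    0  0  -1     0 ]
  [ -2    6  0   0     1 ]
R2 -> R2 − 9·R1
  [  1  -3  0   0  -2/5 ]
  [  0   0  1   1   3/5 ]
  [  0   0  0  -1     0 ]
  [ -2   6  0   0     1 ]
R4 -> R4 + 2·R1
  [ 1  -3  0   0  -2/5 ]
  [ 0   0  1   1   3/5 ]
  [ 0   0  0  -1     0 ]
  [ 0   0  0   0   1/5 ]
R3 -> -1·R3
  [ 1  -3  0  0  -2/5 ]
  [ 0   0  1  1   3/5 ]
  [ 0   0  0  1     0 ]
  [ 0   0  0  0   1/5 ]
R4 -> 5·R4
  [ 1  -3  0  0  -2/5 ]
  [ 0   0  1  1   3/5 ]
  [ 0   0  0  1     0 ]
  [ 0   0  0  0     1 ]
R2 -> R2 − 3/5·R4
  [ 1  -3  0  0  -2/5 ]
  [ 0   0  1  1     0 ]
  [ 0   0  0  1     0 ]
  [ 0   0  0  0     1 ]
R1 -> R1 + 2/5·R4
  [ 1  -3  0  0  0 ]
  [ 0   0  1  1  0 ]
  [ 0   0  0  1  0 ]
  [ 0   0  0  0  1 ]
R2 -> R2 − R3
  [ 1  -3  0  0  0 ]
  [ 0   0  1  0  0 ]
  [ 0   0  0  1  0 ]
  [ 0   0  0  0  1 ]
The reduced form has 4 nonzero rows.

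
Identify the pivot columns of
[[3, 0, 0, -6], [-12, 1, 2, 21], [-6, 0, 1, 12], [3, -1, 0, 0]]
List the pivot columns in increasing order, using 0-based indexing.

R1 → 1/3·R1
  [   1   0  0  -2 ]
  [ -12   1  2  21 ]
  [  -6   0  1  12 ]
  [   3  -1  0   0 ]
R2 → R2 + 12·R1
  [  1   0  0  -2 ]
  [  0   1  2  -3 ]
  [ -6   0  1  12 ]
  [  3  -1  0   0 ]
R3 → R3 + 6·R1
  [ 1   0  0  -2 ]
  [ 0   1  2  -3 ]
  [ 0   0  1   0 ]
  [ 3  -1  0   0 ]
R4 → R4 − 3·R1
  [ 1   0  0  -2 ]
  [ 0   1  2  -3 ]
  [ 0   0  1   0 ]
  [ 0  -1  0   6 ]
R4 → R4 + R2
  [ 1  0  0  -2 ]
  [ 0  1  2  -3 ]
  [ 0  0  1   0 ]
  [ 0  0  2   3 ]
R4 → R4 − 2·R3
  [ 1  0  0  -2 ]
  [ 0  1  2  -3 ]
  [ 0  0  1   0 ]
  [ 0  0  0   3 ]
R4 → 1/3·R4
  [ 1  0  0  -2 ]
  [ 0  1  2  -3 ]
  [ 0  0  1   0 ]
  [ 0  0  0   1 ]
R2 → R2 + 3·R4
  [ 1  0  0  -2 ]
  [ 0  1  2   0 ]
  [ 0  0  1   0 ]
  [ 0  0  0   1 ]
R1 → R1 + 2·R4
  [ 1  0  0  0 ]
  [ 0  1  2  0 ]
  [ 0  0  1  0 ]
  [ 0  0  0  1 ]
R2 → R2 − 2·R3
  [ 1  0  0  0 ]
  [ 0  1  0  0 ]
  [ 0  0  1  0 ]
  [ 0  0  0  1 ]
Pivot columns are the columns containing a leading 1.

0, 1, 2, 3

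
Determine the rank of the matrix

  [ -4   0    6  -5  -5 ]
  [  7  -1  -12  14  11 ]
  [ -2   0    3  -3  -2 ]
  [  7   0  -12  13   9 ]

R1 := -1/4·R1
  [  1   0  -3/2  5/4  5/4 ]
  [  7  -1   -12   14   11 ]
  [ -2   0     3   -3   -2 ]
  [  7   0   -12   13    9 ]
R2 := R2 − 7·R1
  [  1   0  -3/2   5/4  5/4 ]
  [  0  -1  -3/2  21/4  9/4 ]
  [ -2   0     3    -3   -2 ]
  [  7   0   -12    13    9 ]
R3 := R3 + 2·R1
  [ 1   0  -3/2   5/4  5/4 ]
  [ 0  -1  -3/2  21/4  9/4 ]
  [ 0   0     0  -1/2  1/2 ]
  [ 7   0   -12    13    9 ]
R4 := R4 − 7·R1
  [ 1   0  -3/2   5/4  5/4 ]
  [ 0  -1  -3/2  21/4  9/4 ]
  [ 0   0     0  -1/2  1/2 ]
  [ 0   0  -3/2  17/4  1/4 ]
R2 := -1·R2
  [ 1  0  -3/2    5/4   5/4 ]
  [ 0  1   3/2  -21/4  -9/4 ]
  [ 0  0     0   -1/2   1/2 ]
  [ 0  0  -3/2   17/4   1/4 ]
R3 ↔ R4
  [ 1  0  -3/2    5/4   5/4 ]
  [ 0  1   3/2  -21/4  -9/4 ]
  [ 0  0  -3/2   17/4   1/4 ]
  [ 0  0     0   -1/2   1/2 ]
R3 := -2/3·R3
  [ 1  0  -3/2    5/4   5/4 ]
  [ 0  1   3/2  -21/4  -9/4 ]
  [ 0  0     1  -17/6  -1/6 ]
  [ 0  0     0   -1/2   1/2 ]
R4 := -2·R4
  [ 1  0  -3/2    5/4   5/4 ]
  [ 0  1   3/2  -21/4  -9/4 ]
  [ 0  0     1  -17/6  -1/6 ]
  [ 0  0     0      1    -1 ]
R3 := R3 + 17/6·R4
  [ 1  0  -3/2    5/4   5/4 ]
  [ 0  1   3/2  -21/4  -9/4 ]
  [ 0  0     1      0    -3 ]
  [ 0  0     0      1    -1 ]
R2 := R2 + 21/4·R4
  [ 1  0  -3/2  5/4    5/4 ]
  [ 0  1   3/2    0  -15/2 ]
  [ 0  0     1    0     -3 ]
  [ 0  0     0    1     -1 ]
R1 := R1 − 5/4·R4
  [ 1  0  -3/2  0    5/2 ]
  [ 0  1   3/2  0  -15/2 ]
  [ 0  0     1  0     -3 ]
  [ 0  0     0  1     -1 ]
R2 := R2 − 3/2·R3
  [ 1  0  -3/2  0  5/2 ]
  [ 0  1     0  0   -3 ]
  [ 0  0     1  0   -3 ]
  [ 0  0     0  1   -1 ]
R1 := R1 + 3/2·R3
  [ 1  0  0  0  -2 ]
  [ 0  1  0  0  -3 ]
  [ 0  0  1  0  -3 ]
  [ 0  0  0  1  -1 ]
The reduced form has 4 nonzero rows.

rank = 4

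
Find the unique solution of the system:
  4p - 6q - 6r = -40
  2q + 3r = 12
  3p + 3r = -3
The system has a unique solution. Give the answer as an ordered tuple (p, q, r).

Form the augmented matrix and row-reduce:
  [ 4  -6  -6  |  -40 ]
  [ 0   2   3  |   12 ]
  [ 3   0   3  |   -3 ]
R1 := 1/4·R1
R3 := R3 − 3·R1
R2 := 1/2·R2
R3 := R3 − 9/2·R2
R3 := 4/3·R3
R2 := R2 − 3/2·R3
R1 := R1 + 3/2·R3
R1 := R1 + 3/2·R2
Reading off the last column: p = -1, q = 6, r = 0.

(-1, 6, 0)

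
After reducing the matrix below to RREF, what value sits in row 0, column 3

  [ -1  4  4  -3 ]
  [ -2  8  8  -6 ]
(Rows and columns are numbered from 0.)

3

R1 → -1·R1
  [  1  -4  -4   3 ]
  [ -2   8   8  -6 ]
R2 → R2 + 2·R1
  [ 1  -4  -4  3 ]
  [ 0   0   0  0 ]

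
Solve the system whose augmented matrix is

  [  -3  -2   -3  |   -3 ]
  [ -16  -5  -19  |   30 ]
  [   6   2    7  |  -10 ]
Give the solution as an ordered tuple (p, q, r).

(1, 6, -4)

R1 ← -1/3·R1
  [   1  2/3    1  |    1 ]
  [ -16   -5  -19  |   30 ]
  [   6    2    7  |  -10 ]
R2 ← R2 + 16·R1
  [ 1   2/3   1  |    1 ]
  [ 0  17/3  -3  |   46 ]
  [ 6     2   7  |  -10 ]
R3 ← R3 − 6·R1
  [ 1   2/3   1  |    1 ]
  [ 0  17/3  -3  |   46 ]
  [ 0    -2   1  |  -16 ]
R2 ← 3/17·R2
  [ 1  2/3      1  |       1 ]
  [ 0    1  -9/17  |  138/17 ]
  [ 0   -2      1  |     -16 ]
R3 ← R3 + 2·R2
  [ 1  2/3      1  |       1 ]
  [ 0    1  -9/17  |  138/17 ]
  [ 0    0  -1/17  |    4/17 ]
R3 ← -17·R3
  [ 1  2/3      1  |       1 ]
  [ 0    1  -9/17  |  138/17 ]
  [ 0    0      1  |      -4 ]
R2 ← R2 + 9/17·R3
  [ 1  2/3  1  |   1 ]
  [ 0    1  0  |   6 ]
  [ 0    0  1  |  -4 ]
R1 ← R1 − R3
  [ 1  2/3  0  |   5 ]
  [ 0    1  0  |   6 ]
  [ 0    0  1  |  -4 ]
R1 ← R1 − 2/3·R2
  [ 1  0  0  |   1 ]
  [ 0  1  0  |   6 ]
  [ 0  0  1  |  -4 ]
Reading off the last column: p = 1, q = 6, r = -4.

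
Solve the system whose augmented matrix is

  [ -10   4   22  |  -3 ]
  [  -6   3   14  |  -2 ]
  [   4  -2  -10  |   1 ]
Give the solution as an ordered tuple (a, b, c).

(1, -1, 1/2)

r1 ← -1/10·r1
  [  1  -2/5  -11/5  |  3/10 ]
  [ -6     3     14  |    -2 ]
  [  4    -2    -10  |     1 ]
r2 ← r2 + 6·r1
  [ 1  -2/5  -11/5  |  3/10 ]
  [ 0   3/5    4/5  |  -1/5 ]
  [ 4    -2    -10  |     1 ]
r3 ← r3 − 4·r1
  [ 1  -2/5  -11/5  |  3/10 ]
  [ 0   3/5    4/5  |  -1/5 ]
  [ 0  -2/5   -6/5  |  -1/5 ]
r2 ← 5/3·r2
  [ 1  -2/5  -11/5  |  3/10 ]
  [ 0     1    4/3  |  -1/3 ]
  [ 0  -2/5   -6/5  |  -1/5 ]
r3 ← r3 + 2/5·r2
  [ 1  -2/5  -11/5  |  3/10 ]
  [ 0     1    4/3  |  -1/3 ]
  [ 0     0   -2/3  |  -1/3 ]
r3 ← -3/2·r3
  [ 1  -2/5  -11/5  |  3/10 ]
  [ 0     1    4/3  |  -1/3 ]
  [ 0     0      1  |   1/2 ]
r2 ← r2 − 4/3·r3
  [ 1  -2/5  -11/5  |  3/10 ]
  [ 0     1      0  |    -1 ]
  [ 0     0      1  |   1/2 ]
r1 ← r1 + 11/5·r3
  [ 1  -2/5  0  |  7/5 ]
  [ 0     1  0  |   -1 ]
  [ 0     0  1  |  1/2 ]
r1 ← r1 + 2/5·r2
  [ 1  0  0  |    1 ]
  [ 0  1  0  |   -1 ]
  [ 0  0  1  |  1/2 ]
Reading off the last column: a = 1, b = -1, c = 1/2.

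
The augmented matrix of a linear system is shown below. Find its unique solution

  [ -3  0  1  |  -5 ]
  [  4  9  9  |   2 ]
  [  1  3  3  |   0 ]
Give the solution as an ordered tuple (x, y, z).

R1 ← -1/3·R1
  [ 1  0  -1/3  |  5/3 ]
  [ 4  9     9  |    2 ]
  [ 1  3     3  |    0 ]
R2 ← R2 − 4·R1
  [ 1  0  -1/3  |    5/3 ]
  [ 0  9  31/3  |  -14/3 ]
  [ 1  3     3  |      0 ]
R3 ← R3 − R1
  [ 1  0  -1/3  |    5/3 ]
  [ 0  9  31/3  |  -14/3 ]
  [ 0  3  10/3  |   -5/3 ]
R2 ← 1/9·R2
  [ 1  0   -1/3  |     5/3 ]
  [ 0  1  31/27  |  -14/27 ]
  [ 0  3   10/3  |    -5/3 ]
R3 ← R3 − 3·R2
  [ 1  0   -1/3  |     5/3 ]
  [ 0  1  31/27  |  -14/27 ]
  [ 0  0   -1/9  |    -1/9 ]
R3 ← -9·R3
  [ 1  0   -1/3  |     5/3 ]
  [ 0  1  31/27  |  -14/27 ]
  [ 0  0      1  |       1 ]
R2 ← R2 − 31/27·R3
  [ 1  0  -1/3  |   5/3 ]
  [ 0  1     0  |  -5/3 ]
  [ 0  0     1  |     1 ]
R1 ← R1 + 1/3·R3
  [ 1  0  0  |     2 ]
  [ 0  1  0  |  -5/3 ]
  [ 0  0  1  |     1 ]
Reading off the last column: x = 2, y = -5/3, z = 1.

(2, -5/3, 1)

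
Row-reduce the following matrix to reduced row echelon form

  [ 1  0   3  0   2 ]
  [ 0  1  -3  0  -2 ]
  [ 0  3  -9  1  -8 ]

r3 := r3 − 3·r2
  [ 1  0   3  0   2 ]
  [ 0  1  -3  0  -2 ]
  [ 0  0   0  1  -2 ]

[[1, 0, 3, 0, 2], [0, 1, -3, 0, -2], [0, 0, 0, 1, -2]]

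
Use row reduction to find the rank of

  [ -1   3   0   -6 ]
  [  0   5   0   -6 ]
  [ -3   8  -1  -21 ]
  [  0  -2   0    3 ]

rank = 4

R1 -> -1·R1
R3 -> R3 + 3·R1
R2 -> 1/5·R2
R3 -> R3 + R2
R4 -> R4 + 2·R2
R3 -> -1·R3
R4 -> 5/3·R4
R3 -> R3 − 21/5·R4
R2 -> R2 + 6/5·R4
R1 -> R1 − 6·R4
R1 -> R1 + 3·R2
The reduced form has 4 nonzero rows.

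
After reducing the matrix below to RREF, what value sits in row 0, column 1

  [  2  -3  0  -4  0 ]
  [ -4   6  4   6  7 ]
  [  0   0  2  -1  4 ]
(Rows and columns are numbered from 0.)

-3/2

r1 → 1/2·r1
  [  1  -3/2  0  -2  0 ]
  [ -4     6  4   6  7 ]
  [  0     0  2  -1  4 ]
r2 → r2 + 4·r1
  [ 1  -3/2  0  -2  0 ]
  [ 0     0  4  -2  7 ]
  [ 0     0  2  -1  4 ]
r2 → 1/4·r2
  [ 1  -3/2  0    -2    0 ]
  [ 0     0  1  -1/2  7/4 ]
  [ 0     0  2    -1    4 ]
r3 → r3 − 2·r2
  [ 1  -3/2  0    -2    0 ]
  [ 0     0  1  -1/2  7/4 ]
  [ 0     0  0     0  1/2 ]
r3 → 2·r3
  [ 1  -3/2  0    -2    0 ]
  [ 0     0  1  -1/2  7/4 ]
  [ 0     0  0     0    1 ]
r2 → r2 − 7/4·r3
  [ 1  -3/2  0    -2  0 ]
  [ 0     0  1  -1/2  0 ]
  [ 0     0  0     0  1 ]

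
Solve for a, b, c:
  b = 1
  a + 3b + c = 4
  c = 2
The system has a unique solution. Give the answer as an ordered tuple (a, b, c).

Form the augmented matrix and row-reduce:
  [ 0  1  0  |  1 ]
  [ 1  3  1  |  4 ]
  [ 0  0  1  |  2 ]
Swap R1 and R2.
Subtract R3 from R1.
Subtract 3 times R2 from R1.
Reading off the last column: a = -1, b = 1, c = 2.

(-1, 1, 2)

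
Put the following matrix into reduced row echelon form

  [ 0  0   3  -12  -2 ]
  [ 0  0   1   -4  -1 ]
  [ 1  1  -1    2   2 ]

[[1, 1, 0, -2, 0], [0, 0, 1, -4, 0], [0, 0, 0, 0, 1]]

r1 ↔ r3
  [ 1  1  -1    2   2 ]
  [ 0  0   1   -4  -1 ]
  [ 0  0   3  -12  -2 ]
r3 -> r3 − 3·r2
  [ 1  1  -1   2   2 ]
  [ 0  0   1  -4  -1 ]
  [ 0  0   0   0   1 ]
r2 -> r2 + r3
  [ 1  1  -1   2  2 ]
  [ 0  0   1  -4  0 ]
  [ 0  0   0   0  1 ]
r1 -> r1 − 2·r3
  [ 1  1  -1   2  0 ]
  [ 0  0   1  -4  0 ]
  [ 0  0   0   0  1 ]
r1 -> r1 + r2
  [ 1  1  0  -2  0 ]
  [ 0  0  1  -4  0 ]
  [ 0  0  0   0  1 ]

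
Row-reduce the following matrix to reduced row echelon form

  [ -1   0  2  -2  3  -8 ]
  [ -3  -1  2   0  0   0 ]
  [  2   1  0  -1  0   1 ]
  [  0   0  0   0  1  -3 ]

[[1, 0, -2, 0, 0, -1], [0, 1, 4, 0, 0, 3], [0, 0, 0, 1, 0, 0], [0, 0, 0, 0, 1, -3]]

Multiply R1 by -1.
  [  1   0  -2   2  -3   8 ]
  [ -3  -1   2   0   0   0 ]
  [  2   1   0  -1   0   1 ]
  [  0   0   0   0   1  -3 ]
Add 3 times R1 to R2.
  [ 1   0  -2   2  -3   8 ]
  [ 0  -1  -4   6  -9  24 ]
  [ 2   1   0  -1   0   1 ]
  [ 0   0   0   0   1  -3 ]
Subtract 2 times R1 from R3.
  [ 1   0  -2   2  -3    8 ]
  [ 0  -1  -4   6  -9   24 ]
  [ 0   1   4  -5   6  -15 ]
  [ 0   0   0   0   1   -3 ]
Multiply R2 by -1.
  [ 1  0  -2   2  -3    8 ]
  [ 0  1   4  -6   9  -24 ]
  [ 0  1   4  -5   6  -15 ]
  [ 0  0   0   0   1   -3 ]
Subtract R2 from R3.
  [ 1  0  -2   2  -3    8 ]
  [ 0  1   4  -6   9  -24 ]
  [ 0  0   0   1  -3    9 ]
  [ 0  0   0   0   1   -3 ]
Add 3 times R4 to R3.
  [ 1  0  -2   2  -3    8 ]
  [ 0  1   4  -6   9  -24 ]
  [ 0  0   0   1   0    0 ]
  [ 0  0   0   0   1   -3 ]
Subtract 9 times R4 from R2.
  [ 1  0  -2   2  -3   8 ]
  [ 0  1   4  -6   0   3 ]
  [ 0  0   0   1   0   0 ]
  [ 0  0   0   0   1  -3 ]
Add 3 times R4 to R1.
  [ 1  0  -2   2  0  -1 ]
  [ 0  1   4  -6  0   3 ]
  [ 0  0   0   1  0   0 ]
  [ 0  0   0   0  1  -3 ]
Add 6 times R3 to R2.
  [ 1  0  -2  2  0  -1 ]
  [ 0  1   4  0  0   3 ]
  [ 0  0   0  1  0   0 ]
  [ 0  0   0  0  1  -3 ]
Subtract 2 times R3 from R1.
  [ 1  0  -2  0  0  -1 ]
  [ 0  1   4  0  0   3 ]
  [ 0  0   0  1  0   0 ]
  [ 0  0   0  0  1  -3 ]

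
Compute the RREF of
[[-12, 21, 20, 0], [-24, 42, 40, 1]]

Multiply r1 by -1/12.
  [   1  -7/4  -5/3  0 ]
  [ -24    42    40  1 ]
Add 24 times r1 to r2.
  [ 1  -7/4  -5/3  0 ]
  [ 0     0     0  1 ]

[[1, -7/4, -5/3, 0], [0, 0, 0, 1]]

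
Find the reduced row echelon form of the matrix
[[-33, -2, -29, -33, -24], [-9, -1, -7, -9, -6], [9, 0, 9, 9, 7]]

ρ1 -> -1/33·ρ1
  [  1  2/33  29/33   1  8/11 ]
  [ -9    -1     -7  -9    -6 ]
  [  9     0      9   9     7 ]
ρ2 -> ρ2 + 9·ρ1
  [ 1   2/33  29/33  1  8/11 ]
  [ 0  -5/11  10/11  0  6/11 ]
  [ 9      0      9  9     7 ]
ρ3 -> ρ3 − 9·ρ1
  [ 1   2/33  29/33  1  8/11 ]
  [ 0  -5/11  10/11  0  6/11 ]
  [ 0  -6/11  12/11  0  5/11 ]
ρ2 -> -11/5·ρ2
  [ 1   2/33  29/33  1  8/11 ]
  [ 0      1     -2  0  -6/5 ]
  [ 0  -6/11  12/11  0  5/11 ]
ρ3 -> ρ3 + 6/11·ρ2
  [ 1  2/33  29/33  1  8/11 ]
  [ 0     1     -2  0  -6/5 ]
  [ 0     0      0  0  -1/5 ]
ρ3 -> -5·ρ3
  [ 1  2/33  29/33  1  8/11 ]
  [ 0     1     -2  0  -6/5 ]
  [ 0     0      0  0     1 ]
ρ2 -> ρ2 + 6/5·ρ3
  [ 1  2/33  29/33  1  8/11 ]
  [ 0     1     -2  0     0 ]
  [ 0     0      0  0     1 ]
ρ1 -> ρ1 − 8/11·ρ3
  [ 1  2/33  29/33  1  0 ]
  [ 0     1     -2  0  0 ]
  [ 0     0      0  0  1 ]
ρ1 -> ρ1 − 2/33·ρ2
  [ 1  0   1  1  0 ]
  [ 0  1  -2  0  0 ]
  [ 0  0   0  0  1 ]

[[1, 0, 1, 1, 0], [0, 1, -2, 0, 0], [0, 0, 0, 0, 1]]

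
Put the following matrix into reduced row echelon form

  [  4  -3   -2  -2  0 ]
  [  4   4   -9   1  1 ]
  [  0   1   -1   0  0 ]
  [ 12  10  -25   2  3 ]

[[1, 0, -5/4, 0, 0], [0, 1, -1, 0, 0], [0, 0, 0, 1, 0], [0, 0, 0, 0, 1]]

R1 ← 1/4·R1
  [  1  -3/4  -1/2  -1/2  0 ]
  [  4     4    -9     1  1 ]
  [  0     1    -1     0  0 ]
  [ 12    10   -25     2  3 ]
R2 ← R2 − 4·R1
  [  1  -3/4  -1/2  -1/2  0 ]
  [  0     7    -7     3  1 ]
  [  0     1    -1     0  0 ]
  [ 12    10   -25     2  3 ]
R4 ← R4 − 12·R1
  [ 1  -3/4  -1/2  -1/2  0 ]
  [ 0     7    -7     3  1 ]
  [ 0     1    -1     0  0 ]
  [ 0    19   -19     8  3 ]
R2 ← 1/7·R2
  [ 1  -3/4  -1/2  -1/2    0 ]
  [ 0     1    -1   3/7  1/7 ]
  [ 0     1    -1     0    0 ]
  [ 0    19   -19     8    3 ]
R3 ← R3 − R2
  [ 1  -3/4  -1/2  -1/2     0 ]
  [ 0     1    -1   3/7   1/7 ]
  [ 0     0     0  -3/7  -1/7 ]
  [ 0    19   -19     8     3 ]
R4 ← R4 − 19·R2
  [ 1  -3/4  -1/2  -1/2     0 ]
  [ 0     1    -1   3/7   1/7 ]
  [ 0     0     0  -3/7  -1/7 ]
  [ 0     0     0  -1/7   2/7 ]
R3 ← -7/3·R3
  [ 1  -3/4  -1/2  -1/2    0 ]
  [ 0     1    -1   3/7  1/7 ]
  [ 0     0     0     1  1/3 ]
  [ 0     0     0  -1/7  2/7 ]
R4 ← R4 + 1/7·R3
  [ 1  -3/4  -1/2  -1/2    0 ]
  [ 0     1    -1   3/7  1/7 ]
  [ 0     0     0     1  1/3 ]
  [ 0     0     0     0  1/3 ]
R4 ← 3·R4
  [ 1  -3/4  -1/2  -1/2    0 ]
  [ 0     1    -1   3/7  1/7 ]
  [ 0     0     0     1  1/3 ]
  [ 0     0     0     0    1 ]
R3 ← R3 − 1/3·R4
  [ 1  -3/4  -1/2  -1/2    0 ]
  [ 0     1    -1   3/7  1/7 ]
  [ 0     0     0     1    0 ]
  [ 0     0     0     0    1 ]
R2 ← R2 − 1/7·R4
  [ 1  -3/4  -1/2  -1/2  0 ]
  [ 0     1    -1   3/7  0 ]
  [ 0     0     0     1  0 ]
  [ 0     0     0     0  1 ]
R2 ← R2 − 3/7·R3
  [ 1  -3/4  -1/2  -1/2  0 ]
  [ 0     1    -1     0  0 ]
  [ 0     0     0     1  0 ]
  [ 0     0     0     0  1 ]
R1 ← R1 + 1/2·R3
  [ 1  -3/4  -1/2  0  0 ]
  [ 0     1    -1  0  0 ]
  [ 0     0     0  1  0 ]
  [ 0     0     0  0  1 ]
R1 ← R1 + 3/4·R2
  [ 1  0  -5/4  0  0 ]
  [ 0  1    -1  0  0 ]
  [ 0  0     0  1  0 ]
  [ 0  0     0  0  1 ]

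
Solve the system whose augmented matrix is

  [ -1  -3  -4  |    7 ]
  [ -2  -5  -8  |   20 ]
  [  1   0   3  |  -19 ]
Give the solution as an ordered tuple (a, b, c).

(-1, 6, -6)

R1 := -1·R1
  [  1   3   4  |   -7 ]
  [ -2  -5  -8  |   20 ]
  [  1   0   3  |  -19 ]
R2 := R2 + 2·R1
  [ 1  3  4  |   -7 ]
  [ 0  1  0  |    6 ]
  [ 1  0  3  |  -19 ]
R3 := R3 − R1
  [ 1   3   4  |   -7 ]
  [ 0   1   0  |    6 ]
  [ 0  -3  -1  |  -12 ]
R3 := R3 + 3·R2
  [ 1  3   4  |  -7 ]
  [ 0  1   0  |   6 ]
  [ 0  0  -1  |   6 ]
R3 := -1·R3
  [ 1  3  4  |  -7 ]
  [ 0  1  0  |   6 ]
  [ 0  0  1  |  -6 ]
R1 := R1 − 4·R3
  [ 1  3  0  |  17 ]
  [ 0  1  0  |   6 ]
  [ 0  0  1  |  -6 ]
R1 := R1 − 3·R2
  [ 1  0  0  |  -1 ]
  [ 0  1  0  |   6 ]
  [ 0  0  1  |  -6 ]
Reading off the last column: a = -1, b = 6, c = -6.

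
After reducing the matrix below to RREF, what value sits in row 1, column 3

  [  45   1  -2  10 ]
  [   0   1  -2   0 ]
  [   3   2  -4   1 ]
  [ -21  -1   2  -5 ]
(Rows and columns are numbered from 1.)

0

R1 → 1/45·R1
R3 → R3 − 3·R1
R4 → R4 + 21·R1
R3 → R3 − 29/15·R2
R4 → R4 + 8/15·R2
R3 → 3·R3
R4 → R4 + 1/3·R3
R1 → R1 − 2/9·R3
R1 → R1 − 1/45·R2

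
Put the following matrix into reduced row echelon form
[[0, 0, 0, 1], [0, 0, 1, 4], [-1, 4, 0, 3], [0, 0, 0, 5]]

[[1, -4, 0, 0], [0, 0, 1, 0], [0, 0, 0, 1], [0, 0, 0, 0]]

ρ1 ↔ ρ3
  [ -1  4  0  3 ]
  [  0  0  1  4 ]
  [  0  0  0  1 ]
  [  0  0  0  5 ]
ρ1 := -1·ρ1
  [ 1  -4  0  -3 ]
  [ 0   0  1   4 ]
  [ 0   0  0   1 ]
  [ 0   0  0   5 ]
ρ4 := ρ4 − 5·ρ3
  [ 1  -4  0  -3 ]
  [ 0   0  1   4 ]
  [ 0   0  0   1 ]
  [ 0   0  0   0 ]
ρ2 := ρ2 − 4·ρ3
  [ 1  -4  0  -3 ]
  [ 0   0  1   0 ]
  [ 0   0  0   1 ]
  [ 0   0  0   0 ]
ρ1 := ρ1 + 3·ρ3
  [ 1  -4  0  0 ]
  [ 0   0  1  0 ]
  [ 0   0  0  1 ]
  [ 0   0  0  0 ]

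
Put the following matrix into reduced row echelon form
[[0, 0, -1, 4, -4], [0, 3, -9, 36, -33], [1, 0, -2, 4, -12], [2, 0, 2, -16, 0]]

r1 <-> r3
  [ 1  0  -2    4  -12 ]
  [ 0  3  -9   36  -33 ]
  [ 0  0  -1    4   -4 ]
  [ 2  0   2  -16    0 ]
r4 → r4 − 2·r1
  [ 1  0  -2    4  -12 ]
  [ 0  3  -9   36  -33 ]
  [ 0  0  -1    4   -4 ]
  [ 0  0   6  -24   24 ]
r2 → 1/3·r2
  [ 1  0  -2    4  -12 ]
  [ 0  1  -3   12  -11 ]
  [ 0  0  -1    4   -4 ]
  [ 0  0   6  -24   24 ]
r3 → -1·r3
  [ 1  0  -2    4  -12 ]
  [ 0  1  -3   12  -11 ]
  [ 0  0   1   -4    4 ]
  [ 0  0   6  -24   24 ]
r4 → r4 − 6·r3
  [ 1  0  -2   4  -12 ]
  [ 0  1  -3  12  -11 ]
  [ 0  0   1  -4    4 ]
  [ 0  0   0   0    0 ]
r2 → r2 + 3·r3
  [ 1  0  -2   4  -12 ]
  [ 0  1   0   0    1 ]
  [ 0  0   1  -4    4 ]
  [ 0  0   0   0    0 ]
r1 → r1 + 2·r3
  [ 1  0  0  -4  -4 ]
  [ 0  1  0   0   1 ]
  [ 0  0  1  -4   4 ]
  [ 0  0  0   0   0 ]

[[1, 0, 0, -4, -4], [0, 1, 0, 0, 1], [0, 0, 1, -4, 4], [0, 0, 0, 0, 0]]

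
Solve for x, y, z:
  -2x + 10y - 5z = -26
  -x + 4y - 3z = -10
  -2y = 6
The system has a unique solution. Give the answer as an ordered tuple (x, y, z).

(-2, -3, 0)

Form the augmented matrix and row-reduce:
  [ -2  10  -5  |  -26 ]
  [ -1   4  -3  |  -10 ]
  [  0  -2   0  |    6 ]
Multiply r1 by -1/2.
Add r1 to r2.
Multiply r2 by -1.
Add 2 times r2 to r3.
Subtract 1/2 times r3 from r2.
Subtract 5/2 times r3 from r1.
Add 5 times r2 to r1.
Reading off the last column: x = -2, y = -3, z = 0.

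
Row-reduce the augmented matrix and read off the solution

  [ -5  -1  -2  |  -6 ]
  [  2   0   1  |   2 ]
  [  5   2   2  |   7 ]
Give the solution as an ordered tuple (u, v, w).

(1, 1, 0)

r1 := -1/5·r1
  [ 1  1/5  2/5  |  6/5 ]
  [ 2    0    1  |    2 ]
  [ 5    2    2  |    7 ]
r2 := r2 − 2·r1
  [ 1   1/5  2/5  |   6/5 ]
  [ 0  -2/5  1/5  |  -2/5 ]
  [ 5     2    2  |     7 ]
r3 := r3 − 5·r1
  [ 1   1/5  2/5  |   6/5 ]
  [ 0  -2/5  1/5  |  -2/5 ]
  [ 0     1    0  |     1 ]
r2 := -5/2·r2
  [ 1  1/5   2/5  |  6/5 ]
  [ 0    1  -1/2  |    1 ]
  [ 0    1     0  |    1 ]
r3 := r3 − r2
  [ 1  1/5   2/5  |  6/5 ]
  [ 0    1  -1/2  |    1 ]
  [ 0    0   1/2  |    0 ]
r3 := 2·r3
  [ 1  1/5   2/5  |  6/5 ]
  [ 0    1  -1/2  |    1 ]
  [ 0    0     1  |    0 ]
r2 := r2 + 1/2·r3
  [ 1  1/5  2/5  |  6/5 ]
  [ 0    1    0  |    1 ]
  [ 0    0    1  |    0 ]
r1 := r1 − 2/5·r3
  [ 1  1/5  0  |  6/5 ]
  [ 0    1  0  |    1 ]
  [ 0    0  1  |    0 ]
r1 := r1 − 1/5·r2
  [ 1  0  0  |  1 ]
  [ 0  1  0  |  1 ]
  [ 0  0  1  |  0 ]
Reading off the last column: u = 1, v = 1, w = 0.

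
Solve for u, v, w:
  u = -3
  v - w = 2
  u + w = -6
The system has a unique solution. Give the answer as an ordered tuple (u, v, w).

Form the augmented matrix and row-reduce:
  [ 1  0   0  |  -3 ]
  [ 0  1  -1  |   2 ]
  [ 1  0   1  |  -6 ]
Subtract r1 from r3.
  [ 1  0   0  |  -3 ]
  [ 0  1  -1  |   2 ]
  [ 0  0   1  |  -3 ]
Add r3 to r2.
  [ 1  0  0  |  -3 ]
  [ 0  1  0  |  -1 ]
  [ 0  0  1  |  -3 ]
Reading off the last column: u = -3, v = -1, w = -3.

(-3, -1, -3)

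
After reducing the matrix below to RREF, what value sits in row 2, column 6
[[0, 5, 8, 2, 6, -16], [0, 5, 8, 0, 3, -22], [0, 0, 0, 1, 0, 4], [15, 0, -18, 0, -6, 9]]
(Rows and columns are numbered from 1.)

-4

Swap r1 and r4.
Multiply r1 by 1/15.
Multiply r2 by 1/5.
Subtract 5 times r2 from r4.
Subtract 2 times r3 from r4.
Multiply r4 by 1/3.
Subtract 3/5 times r4 from r2.
Add 2/5 times r4 to r1.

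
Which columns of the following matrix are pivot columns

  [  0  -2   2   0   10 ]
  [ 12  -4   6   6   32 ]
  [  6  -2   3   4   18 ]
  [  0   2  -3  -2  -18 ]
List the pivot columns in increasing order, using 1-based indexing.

r1 <=> r2
  [ 12  -4   6   6   32 ]
  [  0  -2   2   0   10 ]
  [  6  -2   3   4   18 ]
  [  0   2  -3  -2  -18 ]
r1 → 1/12·r1
  [ 1  -1/3  1/2  1/2  8/3 ]
  [ 0    -2    2    0   10 ]
  [ 6    -2    3    4   18 ]
  [ 0     2   -3   -2  -18 ]
r3 → r3 − 6·r1
  [ 1  -1/3  1/2  1/2  8/3 ]
  [ 0    -2    2    0   10 ]
  [ 0     0    0    1    2 ]
  [ 0     2   -3   -2  -18 ]
r2 → -1/2·r2
  [ 1  -1/3  1/2  1/2  8/3 ]
  [ 0     1   -1    0   -5 ]
  [ 0     0    0    1    2 ]
  [ 0     2   -3   -2  -18 ]
r4 → r4 − 2·r2
  [ 1  -1/3  1/2  1/2  8/3 ]
  [ 0     1   -1    0   -5 ]
  [ 0     0    0    1    2 ]
  [ 0     0   -1   -2   -8 ]
r3 <=> r4
  [ 1  -1/3  1/2  1/2  8/3 ]
  [ 0     1   -1    0   -5 ]
  [ 0     0   -1   -2   -8 ]
  [ 0     0    0    1    2 ]
r3 → -1·r3
  [ 1  -1/3  1/2  1/2  8/3 ]
  [ 0     1   -1    0   -5 ]
  [ 0     0    1    2    8 ]
  [ 0     0    0    1    2 ]
r3 → r3 − 2·r4
  [ 1  -1/3  1/2  1/2  8/3 ]
  [ 0     1   -1    0   -5 ]
  [ 0     0    1    0    4 ]
  [ 0     0    0    1    2 ]
r1 → r1 − 1/2·r4
  [ 1  -1/3  1/2  0  5/3 ]
  [ 0     1   -1  0   -5 ]
  [ 0     0    1  0    4 ]
  [ 0     0    0  1    2 ]
r2 → r2 + r3
  [ 1  -1/3  1/2  0  5/3 ]
  [ 0     1    0  0   -1 ]
  [ 0     0    1  0    4 ]
  [ 0     0    0  1    2 ]
r1 → r1 − 1/2·r3
  [ 1  -1/3  0  0  -1/3 ]
  [ 0     1  0  0    -1 ]
  [ 0     0  1  0     4 ]
  [ 0     0  0  1     2 ]
r1 → r1 + 1/3·r2
  [ 1  0  0  0  -2/3 ]
  [ 0  1  0  0    -1 ]
  [ 0  0  1  0     4 ]
  [ 0  0  0  1     2 ]
Pivot columns are the columns containing a leading 1.

1, 2, 3, 4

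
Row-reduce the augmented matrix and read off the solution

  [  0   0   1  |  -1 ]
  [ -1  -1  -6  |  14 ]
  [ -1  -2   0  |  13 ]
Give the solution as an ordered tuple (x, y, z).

(-3, -5, -1)

ρ1 ↔ ρ2
  [ -1  -1  -6  |  14 ]
  [  0   0   1  |  -1 ]
  [ -1  -2   0  |  13 ]
ρ1 ← -1·ρ1
  [  1   1  6  |  -14 ]
  [  0   0  1  |   -1 ]
  [ -1  -2  0  |   13 ]
ρ3 ← ρ3 + ρ1
  [ 1   1  6  |  -14 ]
  [ 0   0  1  |   -1 ]
  [ 0  -1  6  |   -1 ]
ρ2 ↔ ρ3
  [ 1   1  6  |  -14 ]
  [ 0  -1  6  |   -1 ]
  [ 0   0  1  |   -1 ]
ρ2 ← -1·ρ2
  [ 1  1   6  |  -14 ]
  [ 0  1  -6  |    1 ]
  [ 0  0   1  |   -1 ]
ρ2 ← ρ2 + 6·ρ3
  [ 1  1  6  |  -14 ]
  [ 0  1  0  |   -5 ]
  [ 0  0  1  |   -1 ]
ρ1 ← ρ1 − 6·ρ3
  [ 1  1  0  |  -8 ]
  [ 0  1  0  |  -5 ]
  [ 0  0  1  |  -1 ]
ρ1 ← ρ1 − ρ2
  [ 1  0  0  |  -3 ]
  [ 0  1  0  |  -5 ]
  [ 0  0  1  |  -1 ]
Reading off the last column: x = -3, y = -5, z = -1.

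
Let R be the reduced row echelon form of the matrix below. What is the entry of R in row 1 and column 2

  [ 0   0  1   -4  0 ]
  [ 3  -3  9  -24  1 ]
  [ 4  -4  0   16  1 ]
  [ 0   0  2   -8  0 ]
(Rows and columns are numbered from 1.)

Swap R1 and R2.
Multiply R1 by 1/3.
Subtract 4 times R1 from R3.
Add 12 times R2 to R3.
Subtract 2 times R2 from R4.
Multiply R3 by -3.
Subtract 1/3 times R3 from R1.
Subtract 3 times R2 from R1.

-1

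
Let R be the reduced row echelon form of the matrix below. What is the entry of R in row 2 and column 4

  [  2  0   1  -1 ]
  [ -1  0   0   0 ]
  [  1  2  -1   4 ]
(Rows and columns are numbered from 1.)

3/2

R1 -> 1/2·R1
  [  1  0  1/2  -1/2 ]
  [ -1  0    0     0 ]
  [  1  2   -1     4 ]
R2 -> R2 + R1
  [ 1  0  1/2  -1/2 ]
  [ 0  0  1/2  -1/2 ]
  [ 1  2   -1     4 ]
R3 -> R3 − R1
  [ 1  0   1/2  -1/2 ]
  [ 0  0   1/2  -1/2 ]
  [ 0  2  -3/2   9/2 ]
R2 <=> R3
  [ 1  0   1/2  -1/2 ]
  [ 0  2  -3/2   9/2 ]
  [ 0  0   1/2  -1/2 ]
R2 -> 1/2·R2
  [ 1  0   1/2  -1/2 ]
  [ 0  1  -3/4   9/4 ]
  [ 0  0   1/2  -1/2 ]
R3 -> 2·R3
  [ 1  0   1/2  -1/2 ]
  [ 0  1  -3/4   9/4 ]
  [ 0  0     1    -1 ]
R2 -> R2 + 3/4·R3
  [ 1  0  1/2  -1/2 ]
  [ 0  1    0   3/2 ]
  [ 0  0    1    -1 ]
R1 -> R1 − 1/2·R3
  [ 1  0  0    0 ]
  [ 0  1  0  3/2 ]
  [ 0  0  1   -1 ]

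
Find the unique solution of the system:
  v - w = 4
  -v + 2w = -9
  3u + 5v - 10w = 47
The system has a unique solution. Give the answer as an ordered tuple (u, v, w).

(2/3, -1, -5)

Form the augmented matrix and row-reduce:
  [ 0   1   -1  |   4 ]
  [ 0  -1    2  |  -9 ]
  [ 3   5  -10  |  47 ]
R1 ↔ R3
  [ 3   5  -10  |  47 ]
  [ 0  -1    2  |  -9 ]
  [ 0   1   -1  |   4 ]
R1 ← 1/3·R1
  [ 1  5/3  -10/3  |  47/3 ]
  [ 0   -1      2  |    -9 ]
  [ 0    1     -1  |     4 ]
R2 ← -1·R2
  [ 1  5/3  -10/3  |  47/3 ]
  [ 0    1     -2  |     9 ]
  [ 0    1     -1  |     4 ]
R3 ← R3 − R2
  [ 1  5/3  -10/3  |  47/3 ]
  [ 0    1     -2  |     9 ]
  [ 0    0      1  |    -5 ]
R2 ← R2 + 2·R3
  [ 1  5/3  -10/3  |  47/3 ]
  [ 0    1      0  |    -1 ]
  [ 0    0      1  |    -5 ]
R1 ← R1 + 10/3·R3
  [ 1  5/3  0  |  -1 ]
  [ 0    1  0  |  -1 ]
  [ 0    0  1  |  -5 ]
R1 ← R1 − 5/3·R2
  [ 1  0  0  |  2/3 ]
  [ 0  1  0  |   -1 ]
  [ 0  0  1  |   -5 ]
Reading off the last column: u = 2/3, v = -1, w = -5.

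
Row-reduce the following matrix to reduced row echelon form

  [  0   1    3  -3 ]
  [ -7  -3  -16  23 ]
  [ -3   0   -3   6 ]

[[1, 0, 1, -2], [0, 1, 3, -3], [0, 0, 0, 0]]

ρ1 <-> ρ2
  [ -7  -3  -16  23 ]
  [  0   1    3  -3 ]
  [ -3   0   -3   6 ]
ρ1 := -1/7·ρ1
  [  1  3/7  16/7  -23/7 ]
  [  0    1     3     -3 ]
  [ -3    0    -3      6 ]
ρ3 := ρ3 + 3·ρ1
  [ 1  3/7  16/7  -23/7 ]
  [ 0    1     3     -3 ]
  [ 0  9/7  27/7  -27/7 ]
ρ3 := ρ3 − 9/7·ρ2
  [ 1  3/7  16/7  -23/7 ]
  [ 0    1     3     -3 ]
  [ 0    0     0      0 ]
ρ1 := ρ1 − 3/7·ρ2
  [ 1  0  1  -2 ]
  [ 0  1  3  -3 ]
  [ 0  0  0   0 ]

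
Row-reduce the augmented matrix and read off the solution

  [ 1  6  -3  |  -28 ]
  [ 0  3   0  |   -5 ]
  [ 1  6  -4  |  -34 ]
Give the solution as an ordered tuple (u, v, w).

r3 := r3 − r1
  [ 1  6  -3  |  -28 ]
  [ 0  3   0  |   -5 ]
  [ 0  0  -1  |   -6 ]
r2 := 1/3·r2
  [ 1  6  -3  |   -28 ]
  [ 0  1   0  |  -5/3 ]
  [ 0  0  -1  |    -6 ]
r3 := -1·r3
  [ 1  6  -3  |   -28 ]
  [ 0  1   0  |  -5/3 ]
  [ 0  0   1  |     6 ]
r1 := r1 + 3·r3
  [ 1  6  0  |   -10 ]
  [ 0  1  0  |  -5/3 ]
  [ 0  0  1  |     6 ]
r1 := r1 − 6·r2
  [ 1  0  0  |     0 ]
  [ 0  1  0  |  -5/3 ]
  [ 0  0  1  |     6 ]
Reading off the last column: u = 0, v = -5/3, w = 6.

(0, -5/3, 6)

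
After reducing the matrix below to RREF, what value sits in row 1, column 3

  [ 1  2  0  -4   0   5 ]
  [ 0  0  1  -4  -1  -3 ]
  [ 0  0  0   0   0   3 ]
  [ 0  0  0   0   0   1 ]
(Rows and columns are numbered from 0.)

-4

Multiply ρ3 by 1/3.
Subtract ρ3 from ρ4.
Add 3 times ρ3 to ρ2.
Subtract 5 times ρ3 from ρ1.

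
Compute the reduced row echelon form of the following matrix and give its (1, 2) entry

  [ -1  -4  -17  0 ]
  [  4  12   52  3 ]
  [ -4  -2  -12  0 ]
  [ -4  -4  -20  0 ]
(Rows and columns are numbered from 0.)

r1 ← -1·r1
r2 ← r2 − 4·r1
r3 ← r3 + 4·r1
r4 ← r4 + 4·r1
r2 ← -1/4·r2
r3 ← r3 − 14·r2
r4 ← r4 − 12·r2
r3 ← 2/21·r3
r4 ← r4 − 9·r3
r2 ← r2 + 3/4·r3
r1 ← r1 − 4·r2

4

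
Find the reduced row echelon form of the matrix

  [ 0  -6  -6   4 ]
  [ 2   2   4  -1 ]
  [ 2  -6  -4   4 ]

Swap ρ1 and ρ2.
  [ 2   2   4  -1 ]
  [ 0  -6  -6   4 ]
  [ 2  -6  -4   4 ]
Multiply ρ1 by 1/2.
  [ 1   1   2  -1/2 ]
  [ 0  -6  -6     4 ]
  [ 2  -6  -4     4 ]
Subtract 2 times ρ1 from ρ3.
  [ 1   1   2  -1/2 ]
  [ 0  -6  -6     4 ]
  [ 0  -8  -8     5 ]
Multiply ρ2 by -1/6.
  [ 1   1   2  -1/2 ]
  [ 0   1   1  -2/3 ]
  [ 0  -8  -8     5 ]
Add 8 times ρ2 to ρ3.
  [ 1  1  2  -1/2 ]
  [ 0  1  1  -2/3 ]
  [ 0  0  0  -1/3 ]
Multiply ρ3 by -3.
  [ 1  1  2  -1/2 ]
  [ 0  1  1  -2/3 ]
  [ 0  0  0     1 ]
Add 2/3 times ρ3 to ρ2.
  [ 1  1  2  -1/2 ]
  [ 0  1  1     0 ]
  [ 0  0  0     1 ]
Add 1/2 times ρ3 to ρ1.
  [ 1  1  2  0 ]
  [ 0  1  1  0 ]
  [ 0  0  0  1 ]
Subtract ρ2 from ρ1.
  [ 1  0  1  0 ]
  [ 0  1  1  0 ]
  [ 0  0  0  1 ]

[[1, 0, 1, 0], [0, 1, 1, 0], [0, 0, 0, 1]]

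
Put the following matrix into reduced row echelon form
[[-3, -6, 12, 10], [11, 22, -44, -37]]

ρ1 ← -1/3·ρ1
  [  1   2   -4  -10/3 ]
  [ 11  22  -44    -37 ]
ρ2 ← ρ2 − 11·ρ1
  [ 1  2  -4  -10/3 ]
  [ 0  0   0   -1/3 ]
ρ2 ← -3·ρ2
  [ 1  2  -4  -10/3 ]
  [ 0  0   0      1 ]
ρ1 ← ρ1 + 10/3·ρ2
  [ 1  2  -4  0 ]
  [ 0  0   0  1 ]

[[1, 2, -4, 0], [0, 0, 0, 1]]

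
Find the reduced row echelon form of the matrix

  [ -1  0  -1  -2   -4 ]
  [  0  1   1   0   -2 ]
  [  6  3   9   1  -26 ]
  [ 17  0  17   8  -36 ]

[[1, 0, 1, 0, -4], [0, 1, 1, 0, -2], [0, 0, 0, 1, 4], [0, 0, 0, 0, 0]]

ρ1 := -1·ρ1
ρ3 := ρ3 − 6·ρ1
ρ4 := ρ4 − 17·ρ1
ρ3 := ρ3 − 3·ρ2
ρ3 := -1/11·ρ3
ρ4 := ρ4 + 26·ρ3
ρ1 := ρ1 − 2·ρ3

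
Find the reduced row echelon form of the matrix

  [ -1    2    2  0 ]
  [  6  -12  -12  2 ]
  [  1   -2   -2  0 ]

[[1, -2, -2, 0], [0, 0, 0, 1], [0, 0, 0, 0]]

r1 → -1·r1
  [ 1   -2   -2  0 ]
  [ 6  -12  -12  2 ]
  [ 1   -2   -2  0 ]
r2 → r2 − 6·r1
  [ 1  -2  -2  0 ]
  [ 0   0   0  2 ]
  [ 1  -2  -2  0 ]
r3 → r3 − r1
  [ 1  -2  -2  0 ]
  [ 0   0   0  2 ]
  [ 0   0   0  0 ]
r2 → 1/2·r2
  [ 1  -2  -2  0 ]
  [ 0   0   0  1 ]
  [ 0   0   0  0 ]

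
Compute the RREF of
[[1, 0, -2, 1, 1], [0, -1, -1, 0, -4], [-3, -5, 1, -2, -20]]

ρ3 -> ρ3 + 3·ρ1
  [ 1   0  -2  1    1 ]
  [ 0  -1  -1  0   -4 ]
  [ 0  -5  -5  1  -17 ]
ρ2 -> -1·ρ2
  [ 1   0  -2  1    1 ]
  [ 0   1   1  0    4 ]
  [ 0  -5  -5  1  -17 ]
ρ3 -> ρ3 + 5·ρ2
  [ 1  0  -2  1  1 ]
  [ 0  1   1  0  4 ]
  [ 0  0   0  1  3 ]
ρ1 -> ρ1 − ρ3
  [ 1  0  -2  0  -2 ]
  [ 0  1   1  0   4 ]
  [ 0  0   0  1   3 ]

[[1, 0, -2, 0, -2], [0, 1, 1, 0, 4], [0, 0, 0, 1, 3]]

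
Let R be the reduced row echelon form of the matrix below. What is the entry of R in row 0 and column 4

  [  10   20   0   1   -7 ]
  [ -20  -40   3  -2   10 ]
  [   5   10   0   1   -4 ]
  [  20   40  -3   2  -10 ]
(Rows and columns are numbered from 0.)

R1 -> 1/10·R1
  [   1    2   0  1/10  -7/10 ]
  [ -20  -40   3    -2     10 ]
  [   5   10   0     1     -4 ]
  [  20   40  -3     2    -10 ]
R2 -> R2 + 20·R1
  [  1   2   0  1/10  -7/10 ]
  [  0   0   3     0     -4 ]
  [  5  10   0     1     -4 ]
  [ 20  40  -3     2    -10 ]
R3 -> R3 − 5·R1
  [  1   2   0  1/10  -7/10 ]
  [  0   0   3     0     -4 ]
  [  0   0   0   1/2   -1/2 ]
  [ 20  40  -3     2    -10 ]
R4 -> R4 − 20·R1
  [ 1  2   0  1/10  -7/10 ]
  [ 0  0   3     0     -4 ]
  [ 0  0   0   1/2   -1/2 ]
  [ 0  0  -3     0      4 ]
R2 -> 1/3·R2
  [ 1  2   0  1/10  -7/10 ]
  [ 0  0   1     0   -4/3 ]
  [ 0  0   0   1/2   -1/2 ]
  [ 0  0  -3     0      4 ]
R4 -> R4 + 3·R2
  [ 1  2  0  1/10  -7/10 ]
  [ 0  0  1     0   -4/3 ]
  [ 0  0  0   1/2   -1/2 ]
  [ 0  0  0     0      0 ]
R3 -> 2·R3
  [ 1  2  0  1/10  -7/10 ]
  [ 0  0  1     0   -4/3 ]
  [ 0  0  0     1     -1 ]
  [ 0  0  0     0      0 ]
R1 -> R1 − 1/10·R3
  [ 1  2  0  0  -3/5 ]
  [ 0  0  1  0  -4/3 ]
  [ 0  0  0  1    -1 ]
  [ 0  0  0  0     0 ]

-3/5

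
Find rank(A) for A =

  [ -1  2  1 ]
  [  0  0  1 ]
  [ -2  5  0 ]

ρ1 := -1·ρ1
  [  1  -2  -1 ]
  [  0   0   1 ]
  [ -2   5   0 ]
ρ3 := ρ3 + 2·ρ1
  [ 1  -2  -1 ]
  [ 0   0   1 ]
  [ 0   1  -2 ]
ρ2 <-> ρ3
  [ 1  -2  -1 ]
  [ 0   1  -2 ]
  [ 0   0   1 ]
ρ2 := ρ2 + 2·ρ3
  [ 1  -2  -1 ]
  [ 0   1   0 ]
  [ 0   0   1 ]
ρ1 := ρ1 + ρ3
  [ 1  -2  0 ]
  [ 0   1  0 ]
  [ 0   0  1 ]
ρ1 := ρ1 + 2·ρ2
  [ 1  0  0 ]
  [ 0  1  0 ]
  [ 0  0  1 ]
The reduced form has 3 nonzero rows.

rank = 3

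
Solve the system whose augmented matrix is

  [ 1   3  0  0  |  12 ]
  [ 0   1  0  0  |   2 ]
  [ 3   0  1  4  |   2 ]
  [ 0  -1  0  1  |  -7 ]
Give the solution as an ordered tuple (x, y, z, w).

r3 ← r3 − 3·r1
  [ 1   3  0  0  |   12 ]
  [ 0   1  0  0  |    2 ]
  [ 0  -9  1  4  |  -34 ]
  [ 0  -1  0  1  |   -7 ]
r3 ← r3 + 9·r2
  [ 1   3  0  0  |   12 ]
  [ 0   1  0  0  |    2 ]
  [ 0   0  1  4  |  -16 ]
  [ 0  -1  0  1  |   -7 ]
r4 ← r4 + r2
  [ 1  3  0  0  |   12 ]
  [ 0  1  0  0  |    2 ]
  [ 0  0  1  4  |  -16 ]
  [ 0  0  0  1  |   -5 ]
r3 ← r3 − 4·r4
  [ 1  3  0  0  |  12 ]
  [ 0  1  0  0  |   2 ]
  [ 0  0  1  0  |   4 ]
  [ 0  0  0  1  |  -5 ]
r1 ← r1 − 3·r2
  [ 1  0  0  0  |   6 ]
  [ 0  1  0  0  |   2 ]
  [ 0  0  1  0  |   4 ]
  [ 0  0  0  1  |  -5 ]
Reading off the last column: x = 6, y = 2, z = 4, w = -5.

(6, 2, 4, -5)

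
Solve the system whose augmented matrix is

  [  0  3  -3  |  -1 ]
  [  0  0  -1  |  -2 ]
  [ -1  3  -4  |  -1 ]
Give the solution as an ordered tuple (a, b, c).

(-2, 5/3, 2)

ρ1 <=> ρ3
  [ -1  3  -4  |  -1 ]
  [  0  0  -1  |  -2 ]
  [  0  3  -3  |  -1 ]
ρ1 ← -1·ρ1
  [ 1  -3   4  |   1 ]
  [ 0   0  -1  |  -2 ]
  [ 0   3  -3  |  -1 ]
ρ2 <=> ρ3
  [ 1  -3   4  |   1 ]
  [ 0   3  -3  |  -1 ]
  [ 0   0  -1  |  -2 ]
ρ2 ← 1/3·ρ2
  [ 1  -3   4  |     1 ]
  [ 0   1  -1  |  -1/3 ]
  [ 0   0  -1  |    -2 ]
ρ3 ← -1·ρ3
  [ 1  -3   4  |     1 ]
  [ 0   1  -1  |  -1/3 ]
  [ 0   0   1  |     2 ]
ρ2 ← ρ2 + ρ3
  [ 1  -3  4  |    1 ]
  [ 0   1  0  |  5/3 ]
  [ 0   0  1  |    2 ]
ρ1 ← ρ1 − 4·ρ3
  [ 1  -3  0  |   -7 ]
  [ 0   1  0  |  5/3 ]
  [ 0   0  1  |    2 ]
ρ1 ← ρ1 + 3·ρ2
  [ 1  0  0  |   -2 ]
  [ 0  1  0  |  5/3 ]
  [ 0  0  1  |    2 ]
Reading off the last column: a = -2, b = 5/3, c = 2.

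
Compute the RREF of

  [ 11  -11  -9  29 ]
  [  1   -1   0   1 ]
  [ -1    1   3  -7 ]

r1 ← 1/11·r1
  [  1  -1  -9/11  29/11 ]
  [  1  -1      0      1 ]
  [ -1   1      3     -7 ]
r2 ← r2 − r1
  [  1  -1  -9/11   29/11 ]
  [  0   0   9/11  -18/11 ]
  [ -1   1      3      -7 ]
r3 ← r3 + r1
  [ 1  -1  -9/11   29/11 ]
  [ 0   0   9/11  -18/11 ]
  [ 0   0  24/11  -48/11 ]
r2 ← 11/9·r2
  [ 1  -1  -9/11   29/11 ]
  [ 0   0      1      -2 ]
  [ 0   0  24/11  -48/11 ]
r3 ← r3 − 24/11·r2
  [ 1  -1  -9/11  29/11 ]
  [ 0   0      1     -2 ]
  [ 0   0      0      0 ]
r1 ← r1 + 9/11·r2
  [ 1  -1  0   1 ]
  [ 0   0  1  -2 ]
  [ 0   0  0   0 ]

[[1, -1, 0, 1], [0, 0, 1, -2], [0, 0, 0, 0]]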